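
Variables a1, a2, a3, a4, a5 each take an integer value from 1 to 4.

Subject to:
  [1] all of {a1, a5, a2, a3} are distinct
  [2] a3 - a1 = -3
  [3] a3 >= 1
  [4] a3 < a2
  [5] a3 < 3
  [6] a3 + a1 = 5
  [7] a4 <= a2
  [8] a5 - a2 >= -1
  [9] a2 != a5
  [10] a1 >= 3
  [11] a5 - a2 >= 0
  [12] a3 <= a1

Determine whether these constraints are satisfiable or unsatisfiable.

Setting (a1, a2, a3, a4, a5) = (4, 2, 1, 2, 3) satisfies everything: constraint 2: a3 - a1 = -3; constraint 6: a3 + a1 = 5, and the others follow.

Satisfiable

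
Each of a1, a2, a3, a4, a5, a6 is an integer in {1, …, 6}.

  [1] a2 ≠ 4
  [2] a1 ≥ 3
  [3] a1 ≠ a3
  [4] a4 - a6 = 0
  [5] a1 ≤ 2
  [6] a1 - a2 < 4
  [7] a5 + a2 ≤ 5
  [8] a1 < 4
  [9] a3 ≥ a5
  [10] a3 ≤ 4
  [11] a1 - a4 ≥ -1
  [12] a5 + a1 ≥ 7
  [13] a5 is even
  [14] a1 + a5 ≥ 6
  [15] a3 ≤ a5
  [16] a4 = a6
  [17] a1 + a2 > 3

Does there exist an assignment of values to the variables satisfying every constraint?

From constraints 9 and 10: a5 ≤ a3 ≤ 4. From constraint 5: a1 ≤ 2. Hence a5 + a1 ≤ 6. But constraint 12 requires a5 + a1 ≥ 7, and 7 > 6. Contradiction.

Unsatisfiable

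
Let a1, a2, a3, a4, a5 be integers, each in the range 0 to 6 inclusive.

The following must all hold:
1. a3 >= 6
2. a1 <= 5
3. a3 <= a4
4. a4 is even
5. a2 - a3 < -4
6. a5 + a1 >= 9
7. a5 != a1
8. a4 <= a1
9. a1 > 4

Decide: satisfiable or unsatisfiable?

From constraints 1 and 3: a4 ≥ a3 and a3 ≥ 6, so a4 ≥ 6. From constraints 2 and 8: a4 ≤ a1 and a1 ≤ 5, so a4 ≤ 5. But 5 < 6, so no value of a4 works.

Unsatisfiable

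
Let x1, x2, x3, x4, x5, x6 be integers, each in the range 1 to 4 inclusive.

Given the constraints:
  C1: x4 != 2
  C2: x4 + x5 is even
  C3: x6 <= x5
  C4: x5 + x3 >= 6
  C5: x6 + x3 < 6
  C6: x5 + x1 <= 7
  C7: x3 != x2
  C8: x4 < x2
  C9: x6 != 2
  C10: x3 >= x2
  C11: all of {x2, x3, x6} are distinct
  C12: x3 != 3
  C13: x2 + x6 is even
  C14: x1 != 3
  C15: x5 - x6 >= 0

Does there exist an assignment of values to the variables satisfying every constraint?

Setting (x1, x2, x3, x4, x5, x6) = (1, 3, 4, 1, 3, 1) satisfies everything: constraint 4: x5 + x3 = 7; constraint 5: x6 + x3 = 5; constraint 6: x5 + x1 = 4, and the others follow.

Satisfiable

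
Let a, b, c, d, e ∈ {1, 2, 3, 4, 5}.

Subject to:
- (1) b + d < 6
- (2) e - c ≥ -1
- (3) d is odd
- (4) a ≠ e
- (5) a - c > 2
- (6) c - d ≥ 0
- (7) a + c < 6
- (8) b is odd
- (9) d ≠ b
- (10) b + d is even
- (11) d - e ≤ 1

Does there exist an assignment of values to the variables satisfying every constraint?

One satisfying assignment is a = 4, b = 3, c = 1, d = 1, e = 2.
For the less obvious constraints — constraint 1: b + d = 4; constraint 2: e - c = 1 — and the others hold by inspection.

Satisfiable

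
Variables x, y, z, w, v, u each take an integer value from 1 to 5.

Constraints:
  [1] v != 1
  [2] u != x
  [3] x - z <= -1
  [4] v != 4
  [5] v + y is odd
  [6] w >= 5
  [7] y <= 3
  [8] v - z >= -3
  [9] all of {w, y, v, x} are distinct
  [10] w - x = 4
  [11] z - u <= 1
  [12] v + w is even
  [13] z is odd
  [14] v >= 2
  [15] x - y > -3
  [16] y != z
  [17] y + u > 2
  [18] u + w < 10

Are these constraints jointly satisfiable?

Satisfiable

Try x = 1, y = 2, z = 3, w = 5, v = 3, u = 3.
Check constraint 3: x - z = -2; constraint 8: v - z = 0. The remaining constraints are straightforward to verify.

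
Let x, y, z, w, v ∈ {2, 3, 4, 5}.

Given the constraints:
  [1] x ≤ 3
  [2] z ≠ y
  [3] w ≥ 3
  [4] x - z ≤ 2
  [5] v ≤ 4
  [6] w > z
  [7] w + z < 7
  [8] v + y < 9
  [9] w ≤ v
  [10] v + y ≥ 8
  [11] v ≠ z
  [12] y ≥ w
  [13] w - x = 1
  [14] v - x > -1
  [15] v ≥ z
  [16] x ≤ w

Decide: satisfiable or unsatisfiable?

Try x = 3, y = 4, z = 2, w = 4, v = 4.
Check constraint 4: x - z = 1; constraint 7: w + z = 6. The remaining constraints are straightforward to verify.

Satisfiable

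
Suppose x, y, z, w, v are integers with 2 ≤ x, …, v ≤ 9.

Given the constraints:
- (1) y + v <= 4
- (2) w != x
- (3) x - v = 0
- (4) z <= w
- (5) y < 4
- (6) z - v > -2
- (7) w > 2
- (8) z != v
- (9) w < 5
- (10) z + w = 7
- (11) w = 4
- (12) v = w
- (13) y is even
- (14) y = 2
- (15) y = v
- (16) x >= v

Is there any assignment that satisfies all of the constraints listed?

Constraint 14 fixes y = 2 and constraint 11 fixes w = 4. Constraints 12 and 15 give y = v = w, so y = w. But 2 ≠ 4 — contradiction.

Unsatisfiable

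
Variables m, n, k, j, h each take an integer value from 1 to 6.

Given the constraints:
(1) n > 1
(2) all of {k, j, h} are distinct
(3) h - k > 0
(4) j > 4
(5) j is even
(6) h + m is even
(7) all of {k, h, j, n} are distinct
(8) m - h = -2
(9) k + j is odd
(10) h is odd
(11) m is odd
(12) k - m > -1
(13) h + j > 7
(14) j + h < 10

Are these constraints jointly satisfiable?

One satisfying assignment is m = 1, n = 2, k = 1, j = 6, h = 3.
For the less obvious constraints — constraint 3: h - k = 2; constraint 8: m - h = -2 — and the others hold by inspection.

Satisfiable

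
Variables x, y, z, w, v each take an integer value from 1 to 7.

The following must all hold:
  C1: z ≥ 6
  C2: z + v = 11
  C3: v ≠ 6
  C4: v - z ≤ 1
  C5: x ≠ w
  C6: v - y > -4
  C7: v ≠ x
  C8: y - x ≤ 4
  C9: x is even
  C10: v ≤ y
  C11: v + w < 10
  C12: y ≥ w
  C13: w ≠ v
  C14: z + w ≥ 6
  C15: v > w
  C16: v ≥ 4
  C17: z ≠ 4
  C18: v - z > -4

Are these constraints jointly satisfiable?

Satisfiable

Take x = 4, y = 6, z = 6, w = 3, v = 5. Then constraint 2: z + v = 11; constraint 4: v - z = -1; constraint 6: v - y = -1, and every other listed constraint is also met.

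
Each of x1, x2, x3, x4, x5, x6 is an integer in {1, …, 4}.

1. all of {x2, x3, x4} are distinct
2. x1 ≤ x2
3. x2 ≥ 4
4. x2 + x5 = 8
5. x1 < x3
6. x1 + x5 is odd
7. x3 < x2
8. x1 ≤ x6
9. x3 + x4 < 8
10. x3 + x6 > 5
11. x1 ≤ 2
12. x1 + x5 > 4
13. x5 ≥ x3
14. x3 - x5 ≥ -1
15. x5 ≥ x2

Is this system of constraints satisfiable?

The assignment x1 = 1, x2 = 4, x3 = 3, x4 = 2, x5 = 4, x6 = 4 works:
  constraint 4 holds since x2 + x5 = 8.
  constraint 9 holds since x3 + x4 = 5.
  constraint 10 holds since x3 + x6 = 7.
The rest check out directly.

Satisfiable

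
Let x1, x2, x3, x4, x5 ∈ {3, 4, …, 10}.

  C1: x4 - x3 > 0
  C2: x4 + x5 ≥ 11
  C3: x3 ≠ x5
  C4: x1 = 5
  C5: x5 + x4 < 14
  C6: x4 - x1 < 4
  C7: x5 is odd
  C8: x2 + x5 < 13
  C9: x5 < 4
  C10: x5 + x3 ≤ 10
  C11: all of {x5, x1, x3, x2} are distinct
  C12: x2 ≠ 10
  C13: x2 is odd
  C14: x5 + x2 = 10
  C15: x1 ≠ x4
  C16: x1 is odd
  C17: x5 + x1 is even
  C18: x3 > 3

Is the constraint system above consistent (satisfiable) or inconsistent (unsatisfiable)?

The assignment x1 = 5, x2 = 7, x3 = 6, x4 = 8, x5 = 3 works:
  constraint 1 holds since x4 - x3 = 2.
  constraint 2 holds since x4 + x5 = 11.
The rest check out directly.

Satisfiable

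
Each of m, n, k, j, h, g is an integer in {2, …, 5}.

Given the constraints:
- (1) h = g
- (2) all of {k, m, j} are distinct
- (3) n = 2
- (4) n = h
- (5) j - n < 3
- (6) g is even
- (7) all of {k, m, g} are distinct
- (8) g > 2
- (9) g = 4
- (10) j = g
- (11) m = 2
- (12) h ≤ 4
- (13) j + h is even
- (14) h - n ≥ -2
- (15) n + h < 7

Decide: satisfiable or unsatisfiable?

Constraint 3 fixes n = 2 and constraint 9 fixes g = 4. Constraints 1 and 4 give n = h = g, so n = g. But 2 ≠ 4 — contradiction.

Unsatisfiable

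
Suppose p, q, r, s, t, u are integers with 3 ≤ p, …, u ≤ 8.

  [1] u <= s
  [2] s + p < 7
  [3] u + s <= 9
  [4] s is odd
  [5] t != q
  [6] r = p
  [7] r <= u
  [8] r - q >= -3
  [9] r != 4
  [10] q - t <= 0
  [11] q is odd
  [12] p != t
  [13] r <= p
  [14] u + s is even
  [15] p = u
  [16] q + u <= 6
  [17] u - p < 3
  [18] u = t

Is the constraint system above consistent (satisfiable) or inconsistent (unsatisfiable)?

From constraints 15 and 18, p = u = t, so p = t. But constraint 12 says p ≠ t. Contradiction.

Unsatisfiable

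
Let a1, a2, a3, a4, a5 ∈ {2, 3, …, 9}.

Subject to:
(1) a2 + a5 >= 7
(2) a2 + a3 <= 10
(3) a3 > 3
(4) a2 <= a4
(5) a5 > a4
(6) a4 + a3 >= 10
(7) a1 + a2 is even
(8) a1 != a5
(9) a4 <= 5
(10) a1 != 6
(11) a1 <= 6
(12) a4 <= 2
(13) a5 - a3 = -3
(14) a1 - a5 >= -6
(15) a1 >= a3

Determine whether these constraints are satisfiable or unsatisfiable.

Unsatisfiable

From constraint 12: a4 ≤ 2. From constraints 11 and 15: a3 ≤ a1 ≤ 6. Hence a4 + a3 ≤ 8. But constraint 6 requires a4 + a3 ≥ 10, and 10 > 8. Contradiction.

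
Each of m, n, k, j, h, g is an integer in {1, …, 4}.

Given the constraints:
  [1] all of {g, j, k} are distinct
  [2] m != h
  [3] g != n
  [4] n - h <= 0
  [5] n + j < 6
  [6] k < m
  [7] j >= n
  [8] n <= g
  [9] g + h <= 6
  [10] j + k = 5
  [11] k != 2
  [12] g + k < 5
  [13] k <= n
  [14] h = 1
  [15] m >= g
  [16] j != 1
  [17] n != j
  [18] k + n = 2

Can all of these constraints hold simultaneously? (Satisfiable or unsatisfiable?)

Satisfiable

Take m = 3, n = 1, k = 1, j = 4, h = 1, g = 2. Then constraint 4: n - h = 0; constraint 5: n + j = 5; constraint 9: g + h = 3, and every other listed constraint is also met.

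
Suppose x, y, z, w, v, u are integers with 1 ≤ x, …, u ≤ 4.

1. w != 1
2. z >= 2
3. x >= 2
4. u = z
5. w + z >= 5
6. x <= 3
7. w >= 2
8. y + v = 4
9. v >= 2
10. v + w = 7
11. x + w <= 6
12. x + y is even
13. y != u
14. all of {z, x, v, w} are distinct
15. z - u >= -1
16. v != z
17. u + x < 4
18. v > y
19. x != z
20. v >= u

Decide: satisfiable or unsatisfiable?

Unsatisfiable

Constraints 2, 3, 7, and 9 confine each of z, x, v, w to the 3 values {2, …, 4} (the domain already gives each ≤ 4).
Constraint 14 requires all 4 of them to be distinct, but only 3 values are available — impossible by the pigeonhole principle.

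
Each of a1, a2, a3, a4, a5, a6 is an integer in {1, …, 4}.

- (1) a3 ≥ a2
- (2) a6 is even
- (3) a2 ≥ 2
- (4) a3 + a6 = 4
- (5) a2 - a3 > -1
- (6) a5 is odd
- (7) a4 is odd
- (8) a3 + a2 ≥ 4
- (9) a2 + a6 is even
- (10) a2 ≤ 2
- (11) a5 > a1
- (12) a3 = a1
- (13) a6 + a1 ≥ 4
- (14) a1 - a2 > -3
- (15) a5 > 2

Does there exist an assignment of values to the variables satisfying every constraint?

Try a1 = 2, a2 = 2, a3 = 2, a4 = 3, a5 = 3, a6 = 2.
Check constraint 4: a3 + a6 = 4; constraint 5: a2 - a3 = 0; constraint 8: a3 + a2 = 4. The remaining constraints are straightforward to verify.

Satisfiable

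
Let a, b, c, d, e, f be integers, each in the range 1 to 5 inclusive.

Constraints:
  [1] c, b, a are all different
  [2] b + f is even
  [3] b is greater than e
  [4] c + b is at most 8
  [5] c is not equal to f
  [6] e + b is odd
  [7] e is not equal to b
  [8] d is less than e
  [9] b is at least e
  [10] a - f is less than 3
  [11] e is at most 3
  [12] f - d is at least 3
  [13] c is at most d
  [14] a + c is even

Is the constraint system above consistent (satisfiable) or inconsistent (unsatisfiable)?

Satisfiable

Setting (a, b, c, d, e, f) = (5, 4, 1, 1, 3, 4) satisfies everything: constraint 4: c + b = 5; constraint 10: a - f = 1; constraint 12: f - d = 3, and the others follow.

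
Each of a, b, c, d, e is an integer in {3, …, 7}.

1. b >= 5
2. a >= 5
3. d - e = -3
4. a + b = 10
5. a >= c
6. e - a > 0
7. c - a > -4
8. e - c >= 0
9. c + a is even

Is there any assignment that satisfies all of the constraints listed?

Satisfiable

Setting (a, b, c, d, e) = (5, 5, 3, 3, 6) satisfies everything: constraint 3: d - e = -3; constraint 4: a + b = 10, and the others follow.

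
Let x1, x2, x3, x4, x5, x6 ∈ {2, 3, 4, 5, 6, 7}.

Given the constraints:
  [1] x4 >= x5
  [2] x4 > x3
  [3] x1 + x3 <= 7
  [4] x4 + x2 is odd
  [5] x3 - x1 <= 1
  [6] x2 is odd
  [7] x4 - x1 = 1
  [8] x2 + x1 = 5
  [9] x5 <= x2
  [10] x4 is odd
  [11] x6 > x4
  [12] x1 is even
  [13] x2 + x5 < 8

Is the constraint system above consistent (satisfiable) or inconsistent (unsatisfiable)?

Unsatisfiable

Constraint 10 makes x4 odd and constraint 6 makes x2 odd, so x4 + x2 must be even. Constraint 4 says x4 + x2 is odd — contradiction.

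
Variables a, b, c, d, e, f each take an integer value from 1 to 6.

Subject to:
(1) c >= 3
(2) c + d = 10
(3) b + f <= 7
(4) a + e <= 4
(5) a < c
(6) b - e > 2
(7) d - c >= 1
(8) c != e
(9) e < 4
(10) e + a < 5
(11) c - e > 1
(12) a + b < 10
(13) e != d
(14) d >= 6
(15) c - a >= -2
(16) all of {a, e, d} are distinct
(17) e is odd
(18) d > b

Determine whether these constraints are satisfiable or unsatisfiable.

The assignment a = 3, b = 4, c = 4, d = 6, e = 1, f = 2 works:
  constraint 2 holds since c + d = 10.
  constraint 3 holds since b + f = 6.
The rest check out directly.

Satisfiable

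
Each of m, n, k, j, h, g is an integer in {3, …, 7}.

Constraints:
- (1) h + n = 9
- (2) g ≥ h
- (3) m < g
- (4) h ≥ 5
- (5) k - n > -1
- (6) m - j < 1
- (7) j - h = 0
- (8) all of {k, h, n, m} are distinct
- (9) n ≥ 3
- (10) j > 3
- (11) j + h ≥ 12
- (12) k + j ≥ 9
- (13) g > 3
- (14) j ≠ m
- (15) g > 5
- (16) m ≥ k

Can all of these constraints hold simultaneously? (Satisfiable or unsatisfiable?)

Satisfiable

Try m = 5, n = 3, k = 4, j = 6, h = 6, g = 7.
Check constraint 1: h + n = 9; constraint 5: k - n = 1. The remaining constraints are straightforward to verify.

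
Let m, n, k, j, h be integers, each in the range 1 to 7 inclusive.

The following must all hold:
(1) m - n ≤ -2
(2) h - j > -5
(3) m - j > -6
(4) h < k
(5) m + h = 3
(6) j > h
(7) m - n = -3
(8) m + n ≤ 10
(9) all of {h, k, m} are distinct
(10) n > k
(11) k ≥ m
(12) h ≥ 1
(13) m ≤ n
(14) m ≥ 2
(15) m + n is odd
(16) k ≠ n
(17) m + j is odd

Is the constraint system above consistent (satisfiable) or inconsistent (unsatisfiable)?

Setting (m, n, k, j, h) = (2, 5, 3, 5, 1) satisfies everything: constraint 1: m - n = -3; constraint 2: h - j = -4; constraint 3: m - j = -3, and the others follow.

Satisfiable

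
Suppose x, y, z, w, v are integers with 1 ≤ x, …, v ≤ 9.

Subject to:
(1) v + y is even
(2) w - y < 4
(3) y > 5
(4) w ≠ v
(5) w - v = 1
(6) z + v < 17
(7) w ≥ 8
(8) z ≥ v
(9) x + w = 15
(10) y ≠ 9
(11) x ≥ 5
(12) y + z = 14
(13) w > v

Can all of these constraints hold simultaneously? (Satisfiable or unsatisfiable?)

Try x = 6, y = 6, z = 8, w = 9, v = 8.
Check constraint 2: w - y = 3; constraint 5: w - v = 1. The remaining constraints are straightforward to verify.

Satisfiable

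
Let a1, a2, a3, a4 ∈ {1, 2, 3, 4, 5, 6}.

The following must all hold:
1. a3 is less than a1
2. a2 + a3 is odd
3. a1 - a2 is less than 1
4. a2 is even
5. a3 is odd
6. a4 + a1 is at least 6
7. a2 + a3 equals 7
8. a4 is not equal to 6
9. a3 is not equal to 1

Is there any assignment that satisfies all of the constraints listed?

Try a1 = 4, a2 = 4, a3 = 3, a4 = 4.
Check constraint 3: a1 - a2 = 0; constraint 6: a4 + a1 = 8. The remaining constraints are straightforward to verify.

Satisfiable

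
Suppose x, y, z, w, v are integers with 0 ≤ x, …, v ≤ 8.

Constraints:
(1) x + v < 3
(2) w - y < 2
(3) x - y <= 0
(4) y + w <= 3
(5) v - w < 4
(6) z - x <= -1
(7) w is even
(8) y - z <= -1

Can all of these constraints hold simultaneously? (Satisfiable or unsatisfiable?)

Unsatisfiable

Constraints 3, 6, and 8 give y − x ≥ 0, x − z ≥ 1, z − y ≥ 1.
Adding all 3 inequalities: the left sides telescope to 0, and the right sides sum to 0 + 1 + 1 = 2. So 0 ≥ 2, which is false.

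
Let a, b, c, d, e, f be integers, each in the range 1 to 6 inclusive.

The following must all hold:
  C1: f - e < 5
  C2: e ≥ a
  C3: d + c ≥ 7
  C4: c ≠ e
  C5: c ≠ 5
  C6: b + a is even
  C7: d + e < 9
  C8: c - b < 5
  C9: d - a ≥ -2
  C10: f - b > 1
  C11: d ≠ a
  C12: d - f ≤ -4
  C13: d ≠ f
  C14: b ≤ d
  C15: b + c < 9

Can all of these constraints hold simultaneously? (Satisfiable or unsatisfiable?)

Satisfiable

The assignment a = 4, b = 2, c = 6, d = 2, e = 4, f = 6 works:
  constraint 1 holds since f - e = 2.
  constraint 3 holds since d + c = 8.
  constraint 7 holds since d + e = 6.
The rest check out directly.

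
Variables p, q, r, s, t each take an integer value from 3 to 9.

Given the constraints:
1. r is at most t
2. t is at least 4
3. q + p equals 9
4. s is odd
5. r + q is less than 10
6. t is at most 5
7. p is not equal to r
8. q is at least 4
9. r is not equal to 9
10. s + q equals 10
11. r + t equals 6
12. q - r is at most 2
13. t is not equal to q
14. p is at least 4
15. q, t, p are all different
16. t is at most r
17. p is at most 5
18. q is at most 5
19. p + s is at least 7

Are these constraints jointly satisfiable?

Constraints 2, 6, 8, 14, 17, and 18 confine each of q, t, p to the 2 values {4, 5}.
Constraint 15 requires all 3 of them to be distinct, but only 2 values are available — impossible by the pigeonhole principle.

Unsatisfiable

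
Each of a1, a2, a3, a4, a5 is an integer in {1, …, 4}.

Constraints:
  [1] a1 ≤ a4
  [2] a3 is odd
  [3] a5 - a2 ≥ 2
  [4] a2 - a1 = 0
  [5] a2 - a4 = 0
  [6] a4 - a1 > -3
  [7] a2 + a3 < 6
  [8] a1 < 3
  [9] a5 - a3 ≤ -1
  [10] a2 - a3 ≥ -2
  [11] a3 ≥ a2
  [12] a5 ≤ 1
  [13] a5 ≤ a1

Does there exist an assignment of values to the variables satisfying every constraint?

Unsatisfiable

Constraints 3, 9, and 10 give a2 − a3 ≥ -2, a3 − a5 ≥ 1, a5 − a2 ≥ 2.
Adding all 3 inequalities: the left sides telescope to 0, and the right sides sum to (-2) + 1 + 2 = 1. So 0 ≥ 1, which is false.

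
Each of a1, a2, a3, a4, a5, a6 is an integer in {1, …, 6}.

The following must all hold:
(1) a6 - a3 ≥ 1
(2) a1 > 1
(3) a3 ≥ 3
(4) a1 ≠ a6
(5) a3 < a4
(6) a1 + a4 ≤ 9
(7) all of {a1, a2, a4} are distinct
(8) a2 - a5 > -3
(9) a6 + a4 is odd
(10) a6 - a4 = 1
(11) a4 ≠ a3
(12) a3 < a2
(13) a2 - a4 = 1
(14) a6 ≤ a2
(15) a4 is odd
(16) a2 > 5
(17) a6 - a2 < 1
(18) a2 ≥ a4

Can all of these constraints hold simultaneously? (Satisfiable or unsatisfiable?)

One satisfying assignment is a1 = 3, a2 = 6, a3 = 4, a4 = 5, a5 = 6, a6 = 6.
For the less obvious constraints — constraint 1: a6 - a3 = 2; constraint 6: a1 + a4 = 8; constraint 8: a2 - a5 = 0 — and the others hold by inspection.

Satisfiable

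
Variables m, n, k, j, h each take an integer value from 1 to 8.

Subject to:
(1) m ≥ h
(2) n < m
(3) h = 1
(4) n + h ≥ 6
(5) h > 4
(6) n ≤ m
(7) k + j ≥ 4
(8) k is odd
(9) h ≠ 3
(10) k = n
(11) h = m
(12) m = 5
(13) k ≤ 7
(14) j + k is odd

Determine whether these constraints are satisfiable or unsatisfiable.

Constraint 3 fixes h = 1 and constraint 12 fixes m = 5, but constraint 11 requires h = m. Since 1 ≠ 5, contradiction.

Unsatisfiable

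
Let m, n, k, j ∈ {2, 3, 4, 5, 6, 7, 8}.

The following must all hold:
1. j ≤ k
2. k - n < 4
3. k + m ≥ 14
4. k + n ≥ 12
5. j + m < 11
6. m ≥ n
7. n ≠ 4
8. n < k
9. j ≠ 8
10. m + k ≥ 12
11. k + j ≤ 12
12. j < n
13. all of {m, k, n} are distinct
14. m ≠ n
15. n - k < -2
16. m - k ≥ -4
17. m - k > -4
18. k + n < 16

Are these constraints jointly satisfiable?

Take m = 7, n = 5, k = 8, j = 3. Then constraint 2: k - n = 3; constraint 3: k + m = 15; constraint 4: k + n = 13, and every other listed constraint is also met.

Satisfiable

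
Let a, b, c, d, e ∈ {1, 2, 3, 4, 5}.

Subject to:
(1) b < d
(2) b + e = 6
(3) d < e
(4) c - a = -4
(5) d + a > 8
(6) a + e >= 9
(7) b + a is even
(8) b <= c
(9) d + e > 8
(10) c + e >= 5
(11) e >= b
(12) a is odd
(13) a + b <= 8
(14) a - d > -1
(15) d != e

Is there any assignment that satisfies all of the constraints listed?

The assignment a = 5, b = 1, c = 1, d = 4, e = 5 works:
  constraint 2 holds since b + e = 6.
  constraint 4 holds since c - a = -4.
  constraint 5 holds since d + a = 9.
The rest check out directly.

Satisfiable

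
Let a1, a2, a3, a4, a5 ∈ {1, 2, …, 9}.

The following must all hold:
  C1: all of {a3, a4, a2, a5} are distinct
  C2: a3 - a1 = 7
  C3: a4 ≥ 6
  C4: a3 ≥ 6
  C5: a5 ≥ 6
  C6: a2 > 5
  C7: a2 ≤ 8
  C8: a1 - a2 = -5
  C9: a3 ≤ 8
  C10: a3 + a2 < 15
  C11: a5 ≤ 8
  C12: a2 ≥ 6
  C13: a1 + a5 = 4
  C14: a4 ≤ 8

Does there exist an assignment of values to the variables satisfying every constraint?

Unsatisfiable

Constraints 3, 4, 5, 7, 9, 11, 12, and 14 confine each of a3, a4, a2, a5 to the 3 values {6, …, 8}.
Constraint 1 requires all 4 of them to be distinct, but only 3 values are available — impossible by the pigeonhole principle.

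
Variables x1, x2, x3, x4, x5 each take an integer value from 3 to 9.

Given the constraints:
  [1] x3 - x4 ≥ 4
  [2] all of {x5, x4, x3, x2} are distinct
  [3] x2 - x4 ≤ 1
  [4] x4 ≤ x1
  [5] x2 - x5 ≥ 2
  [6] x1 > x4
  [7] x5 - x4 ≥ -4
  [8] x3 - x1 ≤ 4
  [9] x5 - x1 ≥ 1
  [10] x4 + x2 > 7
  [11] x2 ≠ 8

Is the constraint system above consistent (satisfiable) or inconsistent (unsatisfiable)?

Unsatisfiable

Constraints 1, 3, 5, 8, and 9 give x1 − x3 ≥ -4, x3 − x4 ≥ 4, x4 − x2 ≥ -1, x2 − x5 ≥ 2, x5 − x1 ≥ 1.
Adding all 5 inequalities: the left sides telescope to 0, and the right sides sum to (-4) + 4 + (-1) + 2 + 1 = 2. So 0 ≥ 2, which is false.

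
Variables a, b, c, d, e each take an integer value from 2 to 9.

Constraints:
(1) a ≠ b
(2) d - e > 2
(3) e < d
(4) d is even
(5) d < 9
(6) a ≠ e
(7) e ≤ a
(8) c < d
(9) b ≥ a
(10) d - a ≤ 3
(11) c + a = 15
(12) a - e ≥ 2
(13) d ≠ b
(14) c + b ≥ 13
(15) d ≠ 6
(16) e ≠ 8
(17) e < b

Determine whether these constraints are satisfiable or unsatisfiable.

One satisfying assignment is a = 8, b = 9, c = 7, d = 8, e = 3.
For the less obvious constraints — constraint 2: d - e = 5; constraint 10: d - a = 0 — and the others hold by inspection.

Satisfiable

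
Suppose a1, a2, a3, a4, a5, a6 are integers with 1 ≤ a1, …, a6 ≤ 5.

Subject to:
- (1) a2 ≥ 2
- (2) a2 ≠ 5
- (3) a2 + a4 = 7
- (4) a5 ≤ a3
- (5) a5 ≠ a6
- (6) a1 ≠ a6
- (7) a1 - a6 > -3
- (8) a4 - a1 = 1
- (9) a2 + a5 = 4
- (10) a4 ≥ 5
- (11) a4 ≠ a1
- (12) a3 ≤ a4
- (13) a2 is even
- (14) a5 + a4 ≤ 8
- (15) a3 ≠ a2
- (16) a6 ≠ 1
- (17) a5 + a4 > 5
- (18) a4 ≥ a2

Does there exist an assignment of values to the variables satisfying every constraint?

Satisfiable

One satisfying assignment is a1 = 4, a2 = 2, a3 = 4, a4 = 5, a5 = 2, a6 = 5.
For the less obvious constraints — constraint 3: a2 + a4 = 7; constraint 7: a1 - a6 = -1; constraint 8: a4 - a1 = 1 — and the others hold by inspection.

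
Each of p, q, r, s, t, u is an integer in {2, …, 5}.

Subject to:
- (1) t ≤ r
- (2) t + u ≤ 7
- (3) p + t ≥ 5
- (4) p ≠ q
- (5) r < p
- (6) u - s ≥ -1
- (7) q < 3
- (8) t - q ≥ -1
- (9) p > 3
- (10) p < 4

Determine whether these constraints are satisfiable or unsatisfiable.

From constraint 9: p ≥ 4. From constraint 10: p ≤ 3. But 3 < 4, so no value of p works.

Unsatisfiable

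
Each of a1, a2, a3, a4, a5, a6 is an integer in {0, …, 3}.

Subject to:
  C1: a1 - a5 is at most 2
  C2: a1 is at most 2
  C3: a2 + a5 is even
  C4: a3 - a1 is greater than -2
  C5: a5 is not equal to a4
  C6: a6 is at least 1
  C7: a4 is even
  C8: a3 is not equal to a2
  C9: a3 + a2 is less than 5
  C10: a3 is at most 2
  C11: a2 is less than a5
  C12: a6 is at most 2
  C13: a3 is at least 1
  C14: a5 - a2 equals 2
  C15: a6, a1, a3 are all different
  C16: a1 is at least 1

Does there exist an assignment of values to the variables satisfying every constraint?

Constraints 2, 6, 10, 12, 13, and 16 confine each of a6, a1, a3 to the 2 values {1, 2}.
Constraint 15 requires all 3 of them to be distinct, but only 2 values are available — impossible by the pigeonhole principle.

Unsatisfiable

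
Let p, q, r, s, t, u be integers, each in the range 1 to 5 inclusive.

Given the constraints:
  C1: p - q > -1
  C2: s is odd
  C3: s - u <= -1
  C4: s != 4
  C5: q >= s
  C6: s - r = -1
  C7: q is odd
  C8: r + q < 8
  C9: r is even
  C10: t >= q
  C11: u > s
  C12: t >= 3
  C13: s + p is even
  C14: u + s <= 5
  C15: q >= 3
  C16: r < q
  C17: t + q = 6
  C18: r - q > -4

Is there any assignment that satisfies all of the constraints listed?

The assignment p = 5, q = 3, r = 2, s = 1, t = 3, u = 2 works:
  constraint 1 holds since p - q = 2.
  constraint 3 holds since s - u = -1.
  constraint 6 holds since s - r = -1.
The rest check out directly.

Satisfiable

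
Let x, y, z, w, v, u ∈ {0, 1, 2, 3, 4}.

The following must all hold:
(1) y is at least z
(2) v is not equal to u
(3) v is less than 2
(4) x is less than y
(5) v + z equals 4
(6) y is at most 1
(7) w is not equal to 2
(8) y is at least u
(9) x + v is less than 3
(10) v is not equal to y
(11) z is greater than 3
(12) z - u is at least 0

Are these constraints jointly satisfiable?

From constraint 11: z ≥ 4. From constraints 1 and 6: z ≤ y and y ≤ 1, so z ≤ 1. But 1 < 4, so no value of z works.

Unsatisfiable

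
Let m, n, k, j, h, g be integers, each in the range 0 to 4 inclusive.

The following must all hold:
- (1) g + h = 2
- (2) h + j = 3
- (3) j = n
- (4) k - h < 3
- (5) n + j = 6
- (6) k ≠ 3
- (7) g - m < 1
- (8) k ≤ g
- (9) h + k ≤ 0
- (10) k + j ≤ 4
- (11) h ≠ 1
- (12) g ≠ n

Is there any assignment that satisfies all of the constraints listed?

The assignment m = 3, n = 3, k = 0, j = 3, h = 0, g = 2 works:
  constraint 1 holds since g + h = 2.
  constraint 2 holds since h + j = 3.
  constraint 4 holds since k - h = 0.
The rest check out directly.

Satisfiable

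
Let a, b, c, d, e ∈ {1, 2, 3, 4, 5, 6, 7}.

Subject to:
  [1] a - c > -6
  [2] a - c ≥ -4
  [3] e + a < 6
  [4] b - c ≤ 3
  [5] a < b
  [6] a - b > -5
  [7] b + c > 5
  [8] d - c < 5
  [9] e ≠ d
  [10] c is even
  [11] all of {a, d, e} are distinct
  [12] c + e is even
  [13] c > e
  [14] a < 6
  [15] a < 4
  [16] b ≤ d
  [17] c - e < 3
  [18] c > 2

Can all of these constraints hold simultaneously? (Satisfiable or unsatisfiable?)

Take a = 1, b = 4, c = 4, d = 6, e = 2. Then constraint 1: a - c = -3; constraint 2: a - c = -3; constraint 3: e + a = 3, and every other listed constraint is also met.

Satisfiable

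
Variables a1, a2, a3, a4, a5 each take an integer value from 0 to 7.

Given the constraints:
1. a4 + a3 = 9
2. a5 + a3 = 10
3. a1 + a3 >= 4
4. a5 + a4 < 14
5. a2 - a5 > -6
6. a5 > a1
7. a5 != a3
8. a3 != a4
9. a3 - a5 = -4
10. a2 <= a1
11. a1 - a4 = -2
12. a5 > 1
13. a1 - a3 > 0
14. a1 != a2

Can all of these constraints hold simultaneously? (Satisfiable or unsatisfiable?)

Satisfiable

The assignment a1 = 4, a2 = 2, a3 = 3, a4 = 6, a5 = 7 works:
  constraint 1 holds since a4 + a3 = 9.
  constraint 2 holds since a5 + a3 = 10.
  constraint 3 holds since a1 + a3 = 7.
The rest check out directly.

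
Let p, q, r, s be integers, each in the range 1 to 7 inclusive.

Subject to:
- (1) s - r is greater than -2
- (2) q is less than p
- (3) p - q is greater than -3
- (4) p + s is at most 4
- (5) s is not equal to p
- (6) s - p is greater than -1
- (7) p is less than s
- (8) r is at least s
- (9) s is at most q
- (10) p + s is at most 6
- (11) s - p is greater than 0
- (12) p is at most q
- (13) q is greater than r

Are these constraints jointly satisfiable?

Constraints 2, 8, 11, and 13 give r < q, q < p, p < s, s ≤ r. Chaining: r < q < p < s ≤ r, which forces r < r — impossible.

Unsatisfiable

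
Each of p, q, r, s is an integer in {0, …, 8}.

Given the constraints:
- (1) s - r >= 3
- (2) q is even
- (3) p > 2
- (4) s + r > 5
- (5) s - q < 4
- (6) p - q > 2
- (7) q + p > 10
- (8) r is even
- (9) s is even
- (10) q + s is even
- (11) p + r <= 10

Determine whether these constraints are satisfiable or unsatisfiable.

Take p = 8, q = 4, r = 2, s = 6. Then constraint 1: s - r = 4; constraint 4: s + r = 8; constraint 5: s - q = 2, and every other listed constraint is also met.

Satisfiable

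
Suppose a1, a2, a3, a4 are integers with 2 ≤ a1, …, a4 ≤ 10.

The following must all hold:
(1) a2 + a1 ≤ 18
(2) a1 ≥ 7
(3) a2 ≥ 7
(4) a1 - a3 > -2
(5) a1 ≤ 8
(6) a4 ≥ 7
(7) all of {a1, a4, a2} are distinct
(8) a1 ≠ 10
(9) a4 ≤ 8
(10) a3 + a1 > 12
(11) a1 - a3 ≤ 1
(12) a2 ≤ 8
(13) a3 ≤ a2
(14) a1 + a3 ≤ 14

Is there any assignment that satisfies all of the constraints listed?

Unsatisfiable

Constraints 2, 3, 5, 6, 9, and 12 confine each of a1, a4, a2 to the 2 values {7, 8}.
Constraint 7 requires all 3 of them to be distinct, but only 2 values are available — impossible by the pigeonhole principle.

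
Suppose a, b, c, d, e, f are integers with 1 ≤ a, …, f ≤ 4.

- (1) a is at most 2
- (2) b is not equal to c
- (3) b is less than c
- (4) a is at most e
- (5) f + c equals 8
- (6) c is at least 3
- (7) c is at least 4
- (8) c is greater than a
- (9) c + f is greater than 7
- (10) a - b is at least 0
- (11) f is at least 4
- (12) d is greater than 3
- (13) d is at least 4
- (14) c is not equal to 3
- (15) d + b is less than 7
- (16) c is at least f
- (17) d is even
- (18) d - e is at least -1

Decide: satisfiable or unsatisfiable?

Satisfiable

Try a = 2, b = 1, c = 4, d = 4, e = 2, f = 4.
Check constraint 5: f + c = 8; constraint 9: c + f = 8; constraint 10: a - b = 1. The remaining constraints are straightforward to verify.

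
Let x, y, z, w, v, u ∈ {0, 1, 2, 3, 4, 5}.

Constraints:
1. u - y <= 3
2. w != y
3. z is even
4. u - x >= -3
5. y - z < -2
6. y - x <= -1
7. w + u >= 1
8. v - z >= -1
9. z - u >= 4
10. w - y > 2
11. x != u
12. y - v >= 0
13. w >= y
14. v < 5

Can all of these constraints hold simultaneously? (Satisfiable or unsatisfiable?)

Unsatisfiable

Constraints 4, 6, 8, 9, and 12 give v − z ≥ -1, z − u ≥ 4, u − x ≥ -3, x − y ≥ 1, y − v ≥ 0.
Adding all 5 inequalities: the left sides telescope to 0, and the right sides sum to (-1) + 4 + (-3) + 1 + 0 = 1. So 0 ≥ 1, which is false.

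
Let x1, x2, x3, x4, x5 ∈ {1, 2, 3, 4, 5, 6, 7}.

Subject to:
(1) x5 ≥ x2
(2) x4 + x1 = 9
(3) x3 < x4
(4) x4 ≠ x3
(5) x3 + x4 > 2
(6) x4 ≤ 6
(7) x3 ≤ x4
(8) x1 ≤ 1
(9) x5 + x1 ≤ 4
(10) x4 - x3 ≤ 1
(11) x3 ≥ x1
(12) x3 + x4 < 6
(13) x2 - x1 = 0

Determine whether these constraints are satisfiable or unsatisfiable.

Unsatisfiable

From constraint 6: x4 ≤ 6. From constraint 8: x1 ≤ 1. Hence x4 + x1 ≤ 7. But constraint 2 requires x4 + x1 = 9, and 9 > 7. Contradiction.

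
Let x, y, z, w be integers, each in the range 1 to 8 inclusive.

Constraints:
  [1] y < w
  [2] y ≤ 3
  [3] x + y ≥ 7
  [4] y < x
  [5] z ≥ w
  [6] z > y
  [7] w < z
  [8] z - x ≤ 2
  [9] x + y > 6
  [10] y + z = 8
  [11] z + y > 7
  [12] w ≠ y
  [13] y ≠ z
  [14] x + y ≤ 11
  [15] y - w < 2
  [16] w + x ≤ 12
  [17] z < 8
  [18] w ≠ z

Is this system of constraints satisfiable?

Setting (x, y, z, w) = (7, 1, 7, 2) satisfies everything: constraint 3: x + y = 8; constraint 8: z - x = 0; constraint 9: x + y = 8, and the others follow.

Satisfiable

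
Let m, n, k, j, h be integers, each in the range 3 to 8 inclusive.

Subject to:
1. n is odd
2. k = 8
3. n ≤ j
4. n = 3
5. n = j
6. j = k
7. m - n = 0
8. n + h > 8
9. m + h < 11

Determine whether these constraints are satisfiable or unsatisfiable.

Unsatisfiable

Constraint 4 fixes n = 3 and constraint 2 fixes k = 8. Constraints 5 and 6 give n = j = k, so n = k. But 3 ≠ 8 — contradiction.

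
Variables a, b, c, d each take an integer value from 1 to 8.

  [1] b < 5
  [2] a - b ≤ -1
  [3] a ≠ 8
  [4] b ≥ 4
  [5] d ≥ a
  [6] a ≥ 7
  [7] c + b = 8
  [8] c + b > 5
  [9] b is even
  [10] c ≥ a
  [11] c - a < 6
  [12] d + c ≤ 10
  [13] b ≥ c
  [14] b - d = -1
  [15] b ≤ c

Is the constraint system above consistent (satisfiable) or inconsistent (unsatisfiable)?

From constraints 5 and 6: d ≥ a ≥ 7. From constraints 4 and 15: c ≥ b ≥ 4. Hence d + c ≥ 11. But constraint 12 requires d + c ≤ 10, and 10 < 11. Contradiction.

Unsatisfiable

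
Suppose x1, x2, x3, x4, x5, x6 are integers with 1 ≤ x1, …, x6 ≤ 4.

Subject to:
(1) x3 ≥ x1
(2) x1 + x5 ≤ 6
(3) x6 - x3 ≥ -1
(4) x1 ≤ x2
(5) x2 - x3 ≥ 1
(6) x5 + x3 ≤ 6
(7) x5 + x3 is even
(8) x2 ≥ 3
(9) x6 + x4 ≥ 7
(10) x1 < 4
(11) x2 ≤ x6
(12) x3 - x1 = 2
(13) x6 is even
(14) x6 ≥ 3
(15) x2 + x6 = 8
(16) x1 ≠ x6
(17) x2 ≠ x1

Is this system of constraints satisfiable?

Satisfiable

One satisfying assignment is x1 = 1, x2 = 4, x3 = 3, x4 = 4, x5 = 3, x6 = 4.
For the less obvious constraints — constraint 2: x1 + x5 = 4; constraint 3: x6 - x3 = 1; constraint 5: x2 - x3 = 1 — and the others hold by inspection.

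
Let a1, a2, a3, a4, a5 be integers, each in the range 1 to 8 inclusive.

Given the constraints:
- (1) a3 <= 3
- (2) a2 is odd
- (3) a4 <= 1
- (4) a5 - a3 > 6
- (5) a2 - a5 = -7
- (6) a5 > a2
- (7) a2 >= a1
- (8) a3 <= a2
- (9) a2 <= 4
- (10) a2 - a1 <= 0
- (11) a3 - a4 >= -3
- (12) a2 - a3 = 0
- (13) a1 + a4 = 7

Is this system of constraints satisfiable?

From constraints 7 and 9: a1 ≤ a2 ≤ 4. From constraint 3: a4 ≤ 1. Hence a1 + a4 ≤ 5. But constraint 13 requires a1 + a4 = 7, and 7 > 5. Contradiction.

Unsatisfiable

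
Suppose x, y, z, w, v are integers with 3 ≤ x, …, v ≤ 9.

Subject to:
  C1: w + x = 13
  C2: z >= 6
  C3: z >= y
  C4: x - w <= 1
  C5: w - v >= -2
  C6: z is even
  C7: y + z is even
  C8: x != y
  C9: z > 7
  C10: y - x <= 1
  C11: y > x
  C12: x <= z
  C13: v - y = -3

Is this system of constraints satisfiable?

Try x = 7, y = 8, z = 8, w = 6, v = 5.
Check constraint 1: w + x = 13; constraint 4: x - w = 1. The remaining constraints are straightforward to verify.

Satisfiable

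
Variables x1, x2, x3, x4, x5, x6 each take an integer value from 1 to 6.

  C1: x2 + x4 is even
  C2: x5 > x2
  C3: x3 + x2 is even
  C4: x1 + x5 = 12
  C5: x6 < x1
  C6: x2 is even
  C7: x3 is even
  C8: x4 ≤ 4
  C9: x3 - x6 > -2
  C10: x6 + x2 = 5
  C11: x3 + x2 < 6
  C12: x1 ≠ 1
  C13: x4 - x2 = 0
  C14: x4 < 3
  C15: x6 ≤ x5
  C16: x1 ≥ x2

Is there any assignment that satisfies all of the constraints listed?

One satisfying assignment is x1 = 6, x2 = 2, x3 = 2, x4 = 2, x5 = 6, x6 = 3.
For the less obvious constraints — constraint 4: x1 + x5 = 12; constraint 9: x3 - x6 = -1; constraint 10: x6 + x2 = 5 — and the others hold by inspection.

Satisfiable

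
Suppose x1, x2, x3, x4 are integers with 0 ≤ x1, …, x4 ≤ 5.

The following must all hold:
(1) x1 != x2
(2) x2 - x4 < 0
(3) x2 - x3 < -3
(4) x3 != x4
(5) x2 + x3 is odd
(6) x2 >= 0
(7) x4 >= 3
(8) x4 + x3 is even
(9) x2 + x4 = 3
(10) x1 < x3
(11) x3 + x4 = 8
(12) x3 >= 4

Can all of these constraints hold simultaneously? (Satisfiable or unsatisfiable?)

One satisfying assignment is x1 = 1, x2 = 0, x3 = 5, x4 = 3.
For the less obvious constraints — constraint 2: x2 - x4 = -3; constraint 3: x2 - x3 = -5; constraint 9: x2 + x4 = 3 — and the others hold by inspection.

Satisfiable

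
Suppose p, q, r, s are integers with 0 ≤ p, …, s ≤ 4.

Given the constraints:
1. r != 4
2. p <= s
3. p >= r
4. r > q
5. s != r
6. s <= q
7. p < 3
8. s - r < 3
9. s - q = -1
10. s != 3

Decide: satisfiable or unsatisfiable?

Unsatisfiable

Constraints 2, 3, 4, and 6 give r ≤ p, p ≤ s, s ≤ q, q < r. Chaining: r ≤ p ≤ s ≤ q < r, which forces r < r — impossible.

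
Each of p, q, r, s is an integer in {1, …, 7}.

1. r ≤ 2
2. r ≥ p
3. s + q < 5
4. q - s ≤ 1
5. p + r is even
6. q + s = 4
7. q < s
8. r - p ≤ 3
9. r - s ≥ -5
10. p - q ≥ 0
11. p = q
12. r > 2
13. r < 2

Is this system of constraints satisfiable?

Unsatisfiable

From constraint 12: r ≥ 3. From constraint 13: r ≤ 1. But 1 < 3, so no value of r works.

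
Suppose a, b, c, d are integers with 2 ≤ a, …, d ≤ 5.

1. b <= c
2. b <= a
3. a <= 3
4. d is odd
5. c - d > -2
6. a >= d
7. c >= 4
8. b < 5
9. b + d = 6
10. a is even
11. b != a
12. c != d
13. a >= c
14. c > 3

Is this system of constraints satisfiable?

Unsatisfiable

From constraint 14: c ≥ 4. From constraints 3 and 13: c ≤ a and a ≤ 3, so c ≤ 3. But 3 < 4, so no value of c works.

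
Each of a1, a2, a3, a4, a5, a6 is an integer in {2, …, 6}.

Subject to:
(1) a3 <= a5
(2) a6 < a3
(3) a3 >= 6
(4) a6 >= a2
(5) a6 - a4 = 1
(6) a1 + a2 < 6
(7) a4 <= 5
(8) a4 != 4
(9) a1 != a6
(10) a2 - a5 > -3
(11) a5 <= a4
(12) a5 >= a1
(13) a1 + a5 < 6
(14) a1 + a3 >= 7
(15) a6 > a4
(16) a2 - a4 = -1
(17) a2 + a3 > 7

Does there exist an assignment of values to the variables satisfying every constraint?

From constraints 1 and 3: a5 ≥ a3 and a3 ≥ 6, so a5 ≥ 6. From constraints 7 and 11: a5 ≤ a4 and a4 ≤ 5, so a5 ≤ 5. But 5 < 6, so no value of a5 works.

Unsatisfiable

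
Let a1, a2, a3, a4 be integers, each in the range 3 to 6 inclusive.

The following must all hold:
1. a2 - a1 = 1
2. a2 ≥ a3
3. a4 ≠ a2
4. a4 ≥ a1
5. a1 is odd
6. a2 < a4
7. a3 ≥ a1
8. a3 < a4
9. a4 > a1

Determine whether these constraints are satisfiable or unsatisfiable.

Satisfiable

Take a1 = 3, a2 = 4, a3 = 4, a4 = 6. Then constraint 1: a2 - a1 = 1; constraint 2: a2 = 4, a3 = 4; constraint 5: a1 = 3 is odd, and every other listed constraint is also met.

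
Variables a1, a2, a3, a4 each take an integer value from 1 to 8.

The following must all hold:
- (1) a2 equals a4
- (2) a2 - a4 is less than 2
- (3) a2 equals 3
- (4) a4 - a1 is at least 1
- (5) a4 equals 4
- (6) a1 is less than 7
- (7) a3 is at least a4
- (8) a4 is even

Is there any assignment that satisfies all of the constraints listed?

Constraint 3 fixes a2 = 3 and constraint 5 fixes a4 = 4, but constraint 1 requires a2 = a4. Since 3 ≠ 4, contradiction.

Unsatisfiable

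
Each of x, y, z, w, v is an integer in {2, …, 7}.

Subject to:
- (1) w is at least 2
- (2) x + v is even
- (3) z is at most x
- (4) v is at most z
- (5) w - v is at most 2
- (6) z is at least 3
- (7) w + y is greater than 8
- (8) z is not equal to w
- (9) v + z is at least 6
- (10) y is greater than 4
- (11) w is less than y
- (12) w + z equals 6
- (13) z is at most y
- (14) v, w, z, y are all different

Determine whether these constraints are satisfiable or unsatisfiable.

Satisfiable

One satisfying assignment is x = 7, y = 7, z = 4, w = 2, v = 3.
For the less obvious constraints — constraint 5: w - v = -1; constraint 7: w + y = 9; constraint 9: v + z = 7 — and the others hold by inspection.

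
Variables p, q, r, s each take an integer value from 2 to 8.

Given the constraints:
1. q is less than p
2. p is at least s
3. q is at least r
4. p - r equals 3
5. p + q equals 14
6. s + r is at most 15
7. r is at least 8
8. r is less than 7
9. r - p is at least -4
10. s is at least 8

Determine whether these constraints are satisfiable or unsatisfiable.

From constraints 2 and 10: p ≥ s ≥ 8. From constraints 3 and 7: q ≥ r ≥ 8. Hence p + q ≥ 16. But constraint 5 requires p + q = 14, and 14 < 16. Contradiction.

Unsatisfiable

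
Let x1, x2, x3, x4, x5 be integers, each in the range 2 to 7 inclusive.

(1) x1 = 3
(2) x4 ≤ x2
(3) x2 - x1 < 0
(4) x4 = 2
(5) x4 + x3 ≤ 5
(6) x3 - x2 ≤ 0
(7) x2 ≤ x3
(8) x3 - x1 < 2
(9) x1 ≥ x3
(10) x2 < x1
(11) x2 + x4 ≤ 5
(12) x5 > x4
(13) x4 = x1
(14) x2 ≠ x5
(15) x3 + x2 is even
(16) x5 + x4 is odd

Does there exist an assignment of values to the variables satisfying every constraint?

Constraint 4 fixes x4 = 2 and constraint 1 fixes x1 = 3, but constraint 13 requires x4 = x1. Since 2 ≠ 3, contradiction.

Unsatisfiable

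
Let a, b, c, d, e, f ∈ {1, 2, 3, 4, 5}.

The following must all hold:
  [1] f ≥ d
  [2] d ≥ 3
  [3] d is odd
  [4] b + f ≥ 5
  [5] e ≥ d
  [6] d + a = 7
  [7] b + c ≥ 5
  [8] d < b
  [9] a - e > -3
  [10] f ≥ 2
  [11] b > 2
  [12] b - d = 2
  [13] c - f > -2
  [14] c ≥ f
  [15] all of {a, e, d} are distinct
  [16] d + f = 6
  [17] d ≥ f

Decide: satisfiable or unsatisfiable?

Satisfiable

Try a = 4, b = 5, c = 3, d = 3, e = 5, f = 3.
Check constraint 4: b + f = 8; constraint 6: d + a = 7. The remaining constraints are straightforward to verify.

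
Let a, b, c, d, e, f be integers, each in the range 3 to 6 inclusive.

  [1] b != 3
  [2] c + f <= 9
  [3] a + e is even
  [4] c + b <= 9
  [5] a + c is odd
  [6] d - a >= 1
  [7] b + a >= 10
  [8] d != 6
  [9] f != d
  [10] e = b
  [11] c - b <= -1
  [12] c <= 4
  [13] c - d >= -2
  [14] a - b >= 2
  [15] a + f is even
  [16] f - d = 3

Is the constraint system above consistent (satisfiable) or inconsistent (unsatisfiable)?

Unsatisfiable

Constraints 6, 11, 13, and 14 give b − c ≥ 1, c − d ≥ -2, d − a ≥ 1, a − b ≥ 2.
Adding all 4 inequalities: the left sides telescope to 0, and the right sides sum to 1 + (-2) + 1 + 2 = 2. So 0 ≥ 2, which is false.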